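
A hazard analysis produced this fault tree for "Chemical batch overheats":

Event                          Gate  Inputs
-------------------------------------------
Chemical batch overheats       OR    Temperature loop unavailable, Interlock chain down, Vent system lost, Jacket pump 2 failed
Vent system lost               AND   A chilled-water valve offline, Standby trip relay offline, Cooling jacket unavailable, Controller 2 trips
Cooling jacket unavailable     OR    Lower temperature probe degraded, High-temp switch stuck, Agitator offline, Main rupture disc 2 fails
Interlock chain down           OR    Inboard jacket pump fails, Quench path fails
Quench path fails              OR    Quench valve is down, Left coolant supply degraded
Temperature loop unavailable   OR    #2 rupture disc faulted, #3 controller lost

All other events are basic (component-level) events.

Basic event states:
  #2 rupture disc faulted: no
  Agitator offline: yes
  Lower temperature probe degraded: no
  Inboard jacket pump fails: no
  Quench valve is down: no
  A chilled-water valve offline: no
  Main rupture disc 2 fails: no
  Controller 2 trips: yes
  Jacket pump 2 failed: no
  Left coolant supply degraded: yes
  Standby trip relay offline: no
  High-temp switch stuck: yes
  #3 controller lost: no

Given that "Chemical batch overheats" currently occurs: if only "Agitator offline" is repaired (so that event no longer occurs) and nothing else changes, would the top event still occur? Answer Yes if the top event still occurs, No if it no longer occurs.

Counterfactual: set "Agitator offline" to not occurred.
Temperature loop unavailable [OR]: #2 rupture disc faulted=not, #3 controller lost=not → no input occurs → does not occur.
Quench path fails [OR]: Quench valve is down=not, Left coolant supply degraded=occurs → at least one input occurs → occurs.
Interlock chain down [OR]: Inboard jacket pump fails=not, Quench path fails=occurs → at least one input occurs → occurs.
Cooling jacket unavailable [OR]: Lower temperature probe degraded=not, High-temp switch stuck=occurs, Agitator offline=not, Main rupture disc 2 fails=not → at least one input occurs → occurs.
Vent system lost [AND]: A chilled-water valve offline=not, Standby trip relay offline=not, Cooling jacket unavailable=occurs, Controller 2 trips=occurs → not all inputs occur → does not occur.
Chemical batch overheats [OR]: Temperature loop unavailable=not, Interlock chain down=occurs, Vent system lost=not, Jacket pump 2 failed=not → at least one input occurs → occurs.

Yes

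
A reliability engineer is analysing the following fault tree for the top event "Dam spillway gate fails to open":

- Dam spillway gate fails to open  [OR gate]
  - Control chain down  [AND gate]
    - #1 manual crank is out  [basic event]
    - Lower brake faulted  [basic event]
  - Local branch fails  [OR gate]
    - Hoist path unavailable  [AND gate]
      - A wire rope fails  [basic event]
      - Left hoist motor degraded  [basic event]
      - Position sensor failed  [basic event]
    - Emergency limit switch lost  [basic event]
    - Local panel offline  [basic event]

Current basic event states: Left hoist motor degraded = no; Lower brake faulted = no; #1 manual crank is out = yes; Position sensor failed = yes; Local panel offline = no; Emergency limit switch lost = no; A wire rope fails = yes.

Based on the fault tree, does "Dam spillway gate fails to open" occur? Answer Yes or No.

No

Control chain down [AND]: #1 manual crank is out=occurs, Lower brake faulted=not → not all inputs occur → does not occur.
Hoist path unavailable [AND]: A wire rope fails=occurs, Left hoist motor degraded=not, Position sensor failed=occurs → not all inputs occur → does not occur.
Local branch fails [OR]: Hoist path unavailable=not, Emergency limit switch lost=not, Local panel offline=not → no input occurs → does not occur.
Dam spillway gate fails to open [OR]: Control chain down=not, Local branch fails=not → no input occurs → does not occur.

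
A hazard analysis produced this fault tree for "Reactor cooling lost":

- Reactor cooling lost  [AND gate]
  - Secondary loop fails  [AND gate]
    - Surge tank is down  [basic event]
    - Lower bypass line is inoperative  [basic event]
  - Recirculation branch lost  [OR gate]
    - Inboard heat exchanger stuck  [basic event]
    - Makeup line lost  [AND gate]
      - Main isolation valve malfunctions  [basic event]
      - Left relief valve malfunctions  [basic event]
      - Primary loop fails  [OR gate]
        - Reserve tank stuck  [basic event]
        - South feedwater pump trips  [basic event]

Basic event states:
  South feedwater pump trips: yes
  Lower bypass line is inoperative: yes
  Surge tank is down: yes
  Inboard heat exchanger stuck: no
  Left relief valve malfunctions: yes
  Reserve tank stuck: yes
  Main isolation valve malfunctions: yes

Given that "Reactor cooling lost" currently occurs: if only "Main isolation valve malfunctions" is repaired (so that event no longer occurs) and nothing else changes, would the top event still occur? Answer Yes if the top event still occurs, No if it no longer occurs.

Counterfactual: set "Main isolation valve malfunctions" to not occurred.
Secondary loop fails [AND]: Surge tank is down=occurs, Lower bypass line is inoperative=occurs → all inputs occur → occurs.
Primary loop fails [OR]: Reserve tank stuck=occurs, South feedwater pump trips=occurs → at least one input occurs → occurs.
Makeup line lost [AND]: Main isolation valve malfunctions=not, Left relief valve malfunctions=occurs, Primary loop fails=occurs → not all inputs occur → does not occur.
Recirculation branch lost [OR]: Inboard heat exchanger stuck=not, Makeup line lost=not → no input occurs → does not occur.
Reactor cooling lost [AND]: Secondary loop fails=occurs, Recirculation branch lost=not → not all inputs occur → does not occur.

No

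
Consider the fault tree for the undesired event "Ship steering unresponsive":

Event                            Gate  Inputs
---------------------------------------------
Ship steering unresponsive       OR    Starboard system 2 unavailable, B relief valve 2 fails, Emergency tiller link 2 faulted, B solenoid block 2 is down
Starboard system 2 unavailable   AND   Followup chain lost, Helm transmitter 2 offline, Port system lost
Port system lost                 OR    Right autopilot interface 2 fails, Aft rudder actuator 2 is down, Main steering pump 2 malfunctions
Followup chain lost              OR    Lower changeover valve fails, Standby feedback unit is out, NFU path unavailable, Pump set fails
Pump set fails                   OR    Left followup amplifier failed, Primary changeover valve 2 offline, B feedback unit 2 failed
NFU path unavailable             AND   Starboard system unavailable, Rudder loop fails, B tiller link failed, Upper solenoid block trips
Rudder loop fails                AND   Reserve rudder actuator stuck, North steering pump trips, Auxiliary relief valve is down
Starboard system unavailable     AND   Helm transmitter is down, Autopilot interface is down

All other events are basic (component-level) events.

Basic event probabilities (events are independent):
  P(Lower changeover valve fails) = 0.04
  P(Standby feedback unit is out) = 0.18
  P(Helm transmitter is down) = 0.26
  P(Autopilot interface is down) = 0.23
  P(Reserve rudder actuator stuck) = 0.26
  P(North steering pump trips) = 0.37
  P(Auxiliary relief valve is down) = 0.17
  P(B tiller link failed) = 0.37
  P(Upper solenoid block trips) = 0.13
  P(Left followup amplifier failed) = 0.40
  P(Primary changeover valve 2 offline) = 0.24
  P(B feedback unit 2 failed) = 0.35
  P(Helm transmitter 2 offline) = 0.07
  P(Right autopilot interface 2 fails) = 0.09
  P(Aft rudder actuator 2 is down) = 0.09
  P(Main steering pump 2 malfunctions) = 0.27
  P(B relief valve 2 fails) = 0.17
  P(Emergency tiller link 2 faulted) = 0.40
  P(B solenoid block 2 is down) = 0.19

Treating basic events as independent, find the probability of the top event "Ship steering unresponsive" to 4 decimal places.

P(Starboard system unavailable) [AND] = 0.26 × 0.23 = 0.059800
P(Rudder loop fails) [AND] = 0.26 × 0.37 × 0.17 = 0.016354
P(NFU path unavailable) [AND] = 0.059800 × 0.016354 × 0.37 × 0.13 = 0.000047
P(Pump set fails) [OR] = 1 − (1−0.40) × (1−0.24) × (1−0.35) = 0.703600
P(Followup chain lost) [OR] = 1 − (1−0.04) × (1−0.18) × (1−0.000047) × (1−0.703600) = 0.766685
P(Port system lost) [OR] = 1 − (1−0.09) × (1−0.09) × (1−0.27) = 0.395487
P(Starboard system 2 unavailable) [AND] = 0.766685 × 0.07 × 0.395487 = 0.021225
P(Ship steering unresponsive) [OR] = 1 − (1−0.021225) × (1−0.17) × (1−0.40) × (1−0.19) = 0.605182
Rounded to 4 decimal places: P(Ship steering unresponsive) ≈ 0.6052.

0.6052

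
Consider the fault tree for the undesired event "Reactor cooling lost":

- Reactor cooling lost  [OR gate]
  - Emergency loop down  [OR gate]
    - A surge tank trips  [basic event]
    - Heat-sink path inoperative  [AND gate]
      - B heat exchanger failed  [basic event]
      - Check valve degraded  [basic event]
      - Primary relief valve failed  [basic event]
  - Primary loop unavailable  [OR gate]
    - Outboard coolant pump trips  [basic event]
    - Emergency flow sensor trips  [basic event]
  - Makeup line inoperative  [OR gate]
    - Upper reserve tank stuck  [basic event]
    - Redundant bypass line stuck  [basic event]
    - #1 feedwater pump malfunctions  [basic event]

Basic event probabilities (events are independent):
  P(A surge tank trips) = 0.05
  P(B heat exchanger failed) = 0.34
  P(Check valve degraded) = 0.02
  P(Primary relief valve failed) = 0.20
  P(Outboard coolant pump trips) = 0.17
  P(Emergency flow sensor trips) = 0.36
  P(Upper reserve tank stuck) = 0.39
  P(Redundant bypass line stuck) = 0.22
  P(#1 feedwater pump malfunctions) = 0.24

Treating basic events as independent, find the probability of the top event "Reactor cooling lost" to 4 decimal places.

0.8178

P(Heat-sink path inoperative) [AND] = 0.34 × 0.02 × 0.20 = 0.001360
P(Emergency loop down) [OR] = 1 − (1−0.05) × (1−0.001360) = 0.051292
P(Primary loop unavailable) [OR] = 1 − (1−0.17) × (1−0.36) = 0.468800
P(Makeup line inoperative) [OR] = 1 − (1−0.39) × (1−0.22) × (1−0.24) = 0.638392
P(Reactor cooling lost) [OR] = 1 − (1−0.051292) × (1−0.468800) × (1−0.638392) = 0.817766
Rounded to 4 decimal places: P(Reactor cooling lost) ≈ 0.8178.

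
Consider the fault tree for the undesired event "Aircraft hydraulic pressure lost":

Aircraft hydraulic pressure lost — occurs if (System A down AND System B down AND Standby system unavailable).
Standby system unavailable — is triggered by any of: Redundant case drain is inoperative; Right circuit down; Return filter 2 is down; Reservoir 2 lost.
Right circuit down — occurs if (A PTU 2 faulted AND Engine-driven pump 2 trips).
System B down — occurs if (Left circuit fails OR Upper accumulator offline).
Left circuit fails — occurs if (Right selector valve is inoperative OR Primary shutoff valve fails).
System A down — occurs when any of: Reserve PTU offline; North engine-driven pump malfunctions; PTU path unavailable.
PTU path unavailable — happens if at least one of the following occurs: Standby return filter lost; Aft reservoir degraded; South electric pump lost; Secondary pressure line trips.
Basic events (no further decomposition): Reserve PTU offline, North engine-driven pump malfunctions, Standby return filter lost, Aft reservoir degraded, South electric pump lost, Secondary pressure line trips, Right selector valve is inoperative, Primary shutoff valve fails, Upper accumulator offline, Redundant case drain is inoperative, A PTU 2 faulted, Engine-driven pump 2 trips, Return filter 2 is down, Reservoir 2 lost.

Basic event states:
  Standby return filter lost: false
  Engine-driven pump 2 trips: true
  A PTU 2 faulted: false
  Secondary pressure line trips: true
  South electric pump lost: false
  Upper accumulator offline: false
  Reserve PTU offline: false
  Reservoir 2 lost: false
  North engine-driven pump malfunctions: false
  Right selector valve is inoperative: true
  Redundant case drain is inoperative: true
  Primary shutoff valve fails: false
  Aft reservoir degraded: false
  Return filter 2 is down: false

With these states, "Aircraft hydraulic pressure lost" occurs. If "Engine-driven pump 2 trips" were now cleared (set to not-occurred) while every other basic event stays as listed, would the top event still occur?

Counterfactual: set "Engine-driven pump 2 trips" to not occurred.
PTU path unavailable [OR]: Standby return filter lost=not, Aft reservoir degraded=not, South electric pump lost=not, Secondary pressure line trips=occurs → at least one input occurs → occurs.
System A down [OR]: Reserve PTU offline=not, North engine-driven pump malfunctions=not, PTU path unavailable=occurs → at least one input occurs → occurs.
Left circuit fails [OR]: Right selector valve is inoperative=occurs, Primary shutoff valve fails=not → at least one input occurs → occurs.
System B down [OR]: Left circuit fails=occurs, Upper accumulator offline=not → at least one input occurs → occurs.
Right circuit down [AND]: A PTU 2 faulted=not, Engine-driven pump 2 trips=not → not all inputs occur → does not occur.
Standby system unavailable [OR]: Redundant case drain is inoperative=occurs, Right circuit down=not, Return filter 2 is down=not, Reservoir 2 lost=not → at least one input occurs → occurs.
Aircraft hydraulic pressure lost [AND]: System A down=occurs, System B down=occurs, Standby system unavailable=occurs → all inputs occur → occurs.

Yes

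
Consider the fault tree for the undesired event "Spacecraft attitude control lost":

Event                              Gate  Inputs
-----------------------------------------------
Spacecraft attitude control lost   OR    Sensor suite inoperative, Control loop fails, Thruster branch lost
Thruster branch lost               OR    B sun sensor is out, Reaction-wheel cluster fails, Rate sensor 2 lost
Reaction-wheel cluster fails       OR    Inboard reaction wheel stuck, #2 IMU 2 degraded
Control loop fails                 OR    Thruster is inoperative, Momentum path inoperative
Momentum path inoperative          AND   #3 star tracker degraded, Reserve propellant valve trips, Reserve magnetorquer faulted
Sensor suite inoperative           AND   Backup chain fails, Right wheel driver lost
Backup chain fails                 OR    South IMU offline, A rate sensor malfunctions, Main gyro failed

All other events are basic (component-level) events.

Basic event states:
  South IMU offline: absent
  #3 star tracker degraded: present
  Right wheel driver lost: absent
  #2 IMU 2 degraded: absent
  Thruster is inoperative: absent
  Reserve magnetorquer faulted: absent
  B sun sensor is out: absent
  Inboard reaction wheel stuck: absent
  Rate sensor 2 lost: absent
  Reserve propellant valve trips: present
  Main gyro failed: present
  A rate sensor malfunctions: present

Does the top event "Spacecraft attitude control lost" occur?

No

Backup chain fails [OR]: South IMU offline=not, A rate sensor malfunctions=occurs, Main gyro failed=occurs → at least one input occurs → occurs.
Sensor suite inoperative [AND]: Backup chain fails=occurs, Right wheel driver lost=not → not all inputs occur → does not occur.
Momentum path inoperative [AND]: #3 star tracker degraded=occurs, Reserve propellant valve trips=occurs, Reserve magnetorquer faulted=not → not all inputs occur → does not occur.
Control loop fails [OR]: Thruster is inoperative=not, Momentum path inoperative=not → no input occurs → does not occur.
Reaction-wheel cluster fails [OR]: Inboard reaction wheel stuck=not, #2 IMU 2 degraded=not → no input occurs → does not occur.
Thruster branch lost [OR]: B sun sensor is out=not, Reaction-wheel cluster fails=not, Rate sensor 2 lost=not → no input occurs → does not occur.
Spacecraft attitude control lost [OR]: Sensor suite inoperative=not, Control loop fails=not, Thruster branch lost=not → no input occurs → does not occur.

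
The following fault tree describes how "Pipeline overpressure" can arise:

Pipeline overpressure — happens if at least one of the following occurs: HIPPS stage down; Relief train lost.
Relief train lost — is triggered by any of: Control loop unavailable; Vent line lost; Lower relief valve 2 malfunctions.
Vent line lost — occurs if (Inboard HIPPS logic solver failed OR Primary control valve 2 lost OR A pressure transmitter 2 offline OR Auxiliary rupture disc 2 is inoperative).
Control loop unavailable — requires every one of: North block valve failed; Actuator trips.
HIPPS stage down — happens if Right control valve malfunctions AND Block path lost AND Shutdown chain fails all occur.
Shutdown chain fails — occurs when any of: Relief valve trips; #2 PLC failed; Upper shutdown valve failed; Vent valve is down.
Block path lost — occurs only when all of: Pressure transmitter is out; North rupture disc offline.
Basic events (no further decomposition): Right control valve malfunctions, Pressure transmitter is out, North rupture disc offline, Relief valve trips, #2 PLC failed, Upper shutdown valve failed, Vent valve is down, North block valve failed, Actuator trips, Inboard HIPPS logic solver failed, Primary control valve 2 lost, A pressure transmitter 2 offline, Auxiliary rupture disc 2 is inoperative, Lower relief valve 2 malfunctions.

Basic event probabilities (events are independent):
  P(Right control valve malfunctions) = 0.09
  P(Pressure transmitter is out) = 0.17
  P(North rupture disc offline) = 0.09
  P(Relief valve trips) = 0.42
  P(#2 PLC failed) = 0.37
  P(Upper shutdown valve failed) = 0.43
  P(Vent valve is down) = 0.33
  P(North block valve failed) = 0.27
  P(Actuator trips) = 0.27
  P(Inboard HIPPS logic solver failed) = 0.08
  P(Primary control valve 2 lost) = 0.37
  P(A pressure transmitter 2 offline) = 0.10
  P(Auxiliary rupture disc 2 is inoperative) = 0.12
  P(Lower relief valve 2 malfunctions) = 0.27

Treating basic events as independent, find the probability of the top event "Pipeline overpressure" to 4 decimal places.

0.6897

P(Block path lost) [AND] = 0.17 × 0.09 = 0.015300
P(Shutdown chain fails) [OR] = 1 − (1−0.42) × (1−0.37) × (1−0.43) × (1−0.33) = 0.860454
P(HIPPS stage down) [AND] = 0.09 × 0.015300 × 0.860454 = 0.001185
P(Control loop unavailable) [AND] = 0.27 × 0.27 = 0.072900
P(Vent line lost) [OR] = 1 − (1−0.08) × (1−0.37) × (1−0.10) × (1−0.12) = 0.540957
P(Relief train lost) [OR] = 1 − (1−0.072900) × (1−0.540957) × (1−0.27) = 0.689328
P(Pipeline overpressure) [OR] = 1 − (1−0.001185) × (1−0.689328) = 0.689696
Rounded to 4 decimal places: P(Pipeline overpressure) ≈ 0.6897.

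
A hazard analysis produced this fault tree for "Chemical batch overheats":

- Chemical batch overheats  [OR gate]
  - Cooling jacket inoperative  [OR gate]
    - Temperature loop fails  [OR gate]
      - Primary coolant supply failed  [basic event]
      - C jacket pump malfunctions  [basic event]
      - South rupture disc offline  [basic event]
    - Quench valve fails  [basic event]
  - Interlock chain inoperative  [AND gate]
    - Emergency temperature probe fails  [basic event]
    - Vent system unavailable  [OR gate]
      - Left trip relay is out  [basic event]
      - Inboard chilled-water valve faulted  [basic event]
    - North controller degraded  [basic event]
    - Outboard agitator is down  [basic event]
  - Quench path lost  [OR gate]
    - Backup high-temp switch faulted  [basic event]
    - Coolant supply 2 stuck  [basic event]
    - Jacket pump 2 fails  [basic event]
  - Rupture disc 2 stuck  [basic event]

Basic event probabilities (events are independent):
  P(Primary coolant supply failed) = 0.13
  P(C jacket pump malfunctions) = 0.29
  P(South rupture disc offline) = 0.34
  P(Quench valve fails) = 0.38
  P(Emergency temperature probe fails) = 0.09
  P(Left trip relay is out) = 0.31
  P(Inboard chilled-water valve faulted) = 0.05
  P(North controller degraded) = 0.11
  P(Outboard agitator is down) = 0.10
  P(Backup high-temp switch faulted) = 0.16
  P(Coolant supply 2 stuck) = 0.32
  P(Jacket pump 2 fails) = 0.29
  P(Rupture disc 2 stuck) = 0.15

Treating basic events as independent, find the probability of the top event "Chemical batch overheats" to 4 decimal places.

P(Temperature loop fails) [OR] = 1 − (1−0.13) × (1−0.29) × (1−0.34) = 0.592318
P(Cooling jacket inoperative) [OR] = 1 − (1−0.592318) × (1−0.38) = 0.747237
P(Vent system unavailable) [OR] = 1 − (1−0.31) × (1−0.05) = 0.344500
P(Interlock chain inoperative) [AND] = 0.09 × 0.344500 × 0.11 × 0.10 = 0.000341
P(Quench path lost) [OR] = 1 − (1−0.16) × (1−0.32) × (1−0.29) = 0.594448
P(Chemical batch overheats) [OR] = 1 − (1−0.747237) × (1−0.000341) × (1−0.594448) × (1−0.15) = 0.912897
Rounded to 4 decimal places: P(Chemical batch overheats) ≈ 0.9129.

0.9129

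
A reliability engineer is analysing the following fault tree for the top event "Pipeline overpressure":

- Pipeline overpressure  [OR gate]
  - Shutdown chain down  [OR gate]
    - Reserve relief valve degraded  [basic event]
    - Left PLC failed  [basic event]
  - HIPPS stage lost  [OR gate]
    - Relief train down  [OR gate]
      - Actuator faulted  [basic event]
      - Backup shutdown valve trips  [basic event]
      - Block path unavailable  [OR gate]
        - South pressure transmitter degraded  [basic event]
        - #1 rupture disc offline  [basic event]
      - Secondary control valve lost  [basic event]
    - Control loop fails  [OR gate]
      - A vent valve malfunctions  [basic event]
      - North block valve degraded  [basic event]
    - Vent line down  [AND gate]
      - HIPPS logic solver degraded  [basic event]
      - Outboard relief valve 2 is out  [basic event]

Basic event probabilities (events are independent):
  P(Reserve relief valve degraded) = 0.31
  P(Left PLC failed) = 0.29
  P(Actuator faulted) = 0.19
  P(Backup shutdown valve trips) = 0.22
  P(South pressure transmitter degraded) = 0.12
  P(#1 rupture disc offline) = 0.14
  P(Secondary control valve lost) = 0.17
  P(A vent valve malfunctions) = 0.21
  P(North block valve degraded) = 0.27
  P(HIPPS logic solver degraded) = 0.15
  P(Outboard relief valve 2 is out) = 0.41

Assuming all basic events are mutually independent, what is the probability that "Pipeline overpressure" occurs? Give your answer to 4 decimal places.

0.8948

P(Shutdown chain down) [OR] = 1 − (1−0.31) × (1−0.29) = 0.510100
P(Block path unavailable) [OR] = 1 − (1−0.12) × (1−0.14) = 0.243200
P(Relief train down) [OR] = 1 − (1−0.19) × (1−0.22) × (1−0.243200) × (1−0.17) = 0.603139
P(Control loop fails) [OR] = 1 − (1−0.21) × (1−0.27) = 0.423300
P(Vent line down) [AND] = 0.15 × 0.41 = 0.061500
P(HIPPS stage lost) [OR] = 1 − (1−0.603139) × (1−0.423300) × (1−0.061500) = 0.785206
P(Pipeline overpressure) [OR] = 1 − (1−0.510100) × (1−0.785206) = 0.894772
Rounded to 4 decimal places: P(Pipeline overpressure) ≈ 0.8948.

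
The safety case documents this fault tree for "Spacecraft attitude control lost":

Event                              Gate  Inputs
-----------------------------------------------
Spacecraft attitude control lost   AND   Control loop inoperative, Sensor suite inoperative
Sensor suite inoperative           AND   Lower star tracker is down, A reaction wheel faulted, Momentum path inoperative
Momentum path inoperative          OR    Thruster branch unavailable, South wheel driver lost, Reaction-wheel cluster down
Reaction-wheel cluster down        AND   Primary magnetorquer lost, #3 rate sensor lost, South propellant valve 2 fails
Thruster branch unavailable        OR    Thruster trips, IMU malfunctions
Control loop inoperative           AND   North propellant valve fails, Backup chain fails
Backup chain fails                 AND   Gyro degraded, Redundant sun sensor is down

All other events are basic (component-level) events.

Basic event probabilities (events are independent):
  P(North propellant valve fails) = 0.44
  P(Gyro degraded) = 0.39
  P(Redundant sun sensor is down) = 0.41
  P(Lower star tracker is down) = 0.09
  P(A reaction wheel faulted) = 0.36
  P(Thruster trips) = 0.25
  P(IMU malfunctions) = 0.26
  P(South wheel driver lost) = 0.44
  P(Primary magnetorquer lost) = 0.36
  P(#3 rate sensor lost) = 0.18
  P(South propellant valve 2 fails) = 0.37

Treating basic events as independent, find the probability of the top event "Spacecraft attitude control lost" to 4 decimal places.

P(Backup chain fails) [AND] = 0.39 × 0.41 = 0.159900
P(Control loop inoperative) [AND] = 0.44 × 0.159900 = 0.070356
P(Thruster branch unavailable) [OR] = 1 − (1−0.25) × (1−0.26) = 0.445000
P(Reaction-wheel cluster down) [AND] = 0.36 × 0.18 × 0.37 = 0.023976
P(Momentum path inoperative) [OR] = 1 − (1−0.445000) × (1−0.44) × (1−0.023976) = 0.696652
P(Sensor suite inoperative) [AND] = 0.09 × 0.36 × 0.696652 = 0.022572
P(Spacecraft attitude control lost) [AND] = 0.070356 × 0.022572 = 0.001588
Rounded to 4 decimal places: P(Spacecraft attitude control lost) ≈ 0.0016.

0.0016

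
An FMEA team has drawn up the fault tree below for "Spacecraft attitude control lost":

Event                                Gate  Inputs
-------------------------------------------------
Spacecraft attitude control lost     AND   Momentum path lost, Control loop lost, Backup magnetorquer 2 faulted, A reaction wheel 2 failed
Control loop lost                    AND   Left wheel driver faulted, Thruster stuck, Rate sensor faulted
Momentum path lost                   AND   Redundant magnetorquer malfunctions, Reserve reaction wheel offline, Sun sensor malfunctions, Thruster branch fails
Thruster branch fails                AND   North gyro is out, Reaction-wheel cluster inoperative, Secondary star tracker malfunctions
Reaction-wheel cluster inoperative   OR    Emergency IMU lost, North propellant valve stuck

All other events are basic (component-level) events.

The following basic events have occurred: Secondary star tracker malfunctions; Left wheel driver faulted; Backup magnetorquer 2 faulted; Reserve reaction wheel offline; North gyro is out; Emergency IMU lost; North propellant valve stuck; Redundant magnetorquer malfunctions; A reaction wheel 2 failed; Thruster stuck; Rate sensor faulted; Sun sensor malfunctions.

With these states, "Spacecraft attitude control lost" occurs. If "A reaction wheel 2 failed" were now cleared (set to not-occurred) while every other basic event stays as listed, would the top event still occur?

Counterfactual: set "A reaction wheel 2 failed" to not occurred.
Reaction-wheel cluster inoperative [OR]: Emergency IMU lost=occurs, North propellant valve stuck=occurs → at least one input occurs → occurs.
Thruster branch fails [AND]: North gyro is out=occurs, Reaction-wheel cluster inoperative=occurs, Secondary star tracker malfunctions=occurs → all inputs occur → occurs.
Momentum path lost [AND]: Redundant magnetorquer malfunctions=occurs, Reserve reaction wheel offline=occurs, Sun sensor malfunctions=occurs, Thruster branch fails=occurs → all inputs occur → occurs.
Control loop lost [AND]: Left wheel driver faulted=occurs, Thruster stuck=occurs, Rate sensor faulted=occurs → all inputs occur → occurs.
Spacecraft attitude control lost [AND]: Momentum path lost=occurs, Control loop lost=occurs, Backup magnetorquer 2 faulted=occurs, A reaction wheel 2 failed=not → not all inputs occur → does not occur.

No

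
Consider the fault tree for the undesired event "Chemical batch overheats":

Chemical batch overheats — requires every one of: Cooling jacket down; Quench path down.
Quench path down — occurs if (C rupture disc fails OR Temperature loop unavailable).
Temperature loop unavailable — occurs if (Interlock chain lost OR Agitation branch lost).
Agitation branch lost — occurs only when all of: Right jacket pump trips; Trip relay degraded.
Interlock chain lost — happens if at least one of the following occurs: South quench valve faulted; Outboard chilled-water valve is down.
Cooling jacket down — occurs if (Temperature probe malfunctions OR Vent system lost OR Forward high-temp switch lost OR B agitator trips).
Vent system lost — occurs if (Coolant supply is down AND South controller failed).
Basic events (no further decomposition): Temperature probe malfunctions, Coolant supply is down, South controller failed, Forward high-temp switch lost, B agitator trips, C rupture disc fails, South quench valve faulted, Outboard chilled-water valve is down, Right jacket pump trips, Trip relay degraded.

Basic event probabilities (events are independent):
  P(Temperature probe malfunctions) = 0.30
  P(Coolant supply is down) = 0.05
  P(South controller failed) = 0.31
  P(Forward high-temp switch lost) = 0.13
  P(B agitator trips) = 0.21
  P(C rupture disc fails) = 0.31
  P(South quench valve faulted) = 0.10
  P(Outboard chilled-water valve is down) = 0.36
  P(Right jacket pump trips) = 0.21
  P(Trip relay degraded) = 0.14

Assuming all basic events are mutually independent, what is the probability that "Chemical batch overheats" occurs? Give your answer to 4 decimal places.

0.3233

P(Vent system lost) [AND] = 0.05 × 0.31 = 0.015500
P(Cooling jacket down) [OR] = 1 − (1−0.30) × (1−0.015500) × (1−0.13) × (1−0.21) = 0.526347
P(Interlock chain lost) [OR] = 1 − (1−0.10) × (1−0.36) = 0.424000
P(Agitation branch lost) [AND] = 0.21 × 0.14 = 0.029400
P(Temperature loop unavailable) [OR] = 1 − (1−0.424000) × (1−0.029400) = 0.440934
P(Quench path down) [OR] = 1 − (1−0.31) × (1−0.440934) = 0.614244
P(Chemical batch overheats) [AND] = 0.526347 × 0.614244 = 0.323305
Rounded to 4 decimal places: P(Chemical batch overheats) ≈ 0.3233.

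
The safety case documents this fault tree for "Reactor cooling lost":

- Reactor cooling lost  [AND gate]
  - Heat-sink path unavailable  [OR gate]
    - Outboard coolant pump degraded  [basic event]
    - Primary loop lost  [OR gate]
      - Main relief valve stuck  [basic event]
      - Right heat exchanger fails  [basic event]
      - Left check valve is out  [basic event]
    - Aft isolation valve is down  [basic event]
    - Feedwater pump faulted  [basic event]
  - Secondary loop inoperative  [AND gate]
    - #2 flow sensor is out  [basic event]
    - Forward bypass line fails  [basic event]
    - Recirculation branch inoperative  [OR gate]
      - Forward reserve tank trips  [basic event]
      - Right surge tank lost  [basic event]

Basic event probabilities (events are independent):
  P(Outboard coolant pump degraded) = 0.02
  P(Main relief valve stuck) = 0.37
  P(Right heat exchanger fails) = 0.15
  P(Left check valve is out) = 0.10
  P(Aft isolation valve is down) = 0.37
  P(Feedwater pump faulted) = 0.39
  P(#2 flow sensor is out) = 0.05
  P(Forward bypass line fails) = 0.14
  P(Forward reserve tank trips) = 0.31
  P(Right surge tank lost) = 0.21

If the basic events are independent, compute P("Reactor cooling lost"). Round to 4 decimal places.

0.0026

P(Primary loop lost) [OR] = 1 − (1−0.37) × (1−0.15) × (1−0.10) = 0.518050
P(Heat-sink path unavailable) [OR] = 1 − (1−0.02) × (1−0.518050) × (1−0.37) × (1−0.39) = 0.818491
P(Recirculation branch inoperative) [OR] = 1 − (1−0.31) × (1−0.21) = 0.454900
P(Secondary loop inoperative) [AND] = 0.05 × 0.14 × 0.454900 = 0.003184
P(Reactor cooling lost) [AND] = 0.818491 × 0.003184 = 0.002606
Rounded to 4 decimal places: P(Reactor cooling lost) ≈ 0.0026.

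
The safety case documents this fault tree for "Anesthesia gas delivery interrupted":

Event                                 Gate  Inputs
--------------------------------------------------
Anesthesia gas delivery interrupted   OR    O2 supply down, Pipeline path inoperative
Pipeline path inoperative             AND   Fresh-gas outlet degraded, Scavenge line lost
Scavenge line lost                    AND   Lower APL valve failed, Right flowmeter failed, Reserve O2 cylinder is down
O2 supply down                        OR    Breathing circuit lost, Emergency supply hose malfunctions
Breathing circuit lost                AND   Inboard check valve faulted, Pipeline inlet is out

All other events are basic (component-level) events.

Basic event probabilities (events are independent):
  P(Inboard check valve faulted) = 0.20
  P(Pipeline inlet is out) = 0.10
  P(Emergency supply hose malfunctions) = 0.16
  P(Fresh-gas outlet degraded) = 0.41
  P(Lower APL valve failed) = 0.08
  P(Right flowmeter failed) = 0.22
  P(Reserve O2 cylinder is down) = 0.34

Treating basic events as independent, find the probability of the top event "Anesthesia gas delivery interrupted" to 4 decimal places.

P(Breathing circuit lost) [AND] = 0.20 × 0.10 = 0.020000
P(O2 supply down) [OR] = 1 − (1−0.020000) × (1−0.16) = 0.176800
P(Scavenge line lost) [AND] = 0.08 × 0.22 × 0.34 = 0.005984
P(Pipeline path inoperative) [AND] = 0.41 × 0.005984 = 0.002453
P(Anesthesia gas delivery interrupted) [OR] = 1 − (1−0.176800) × (1−0.002453) = 0.178819
Rounded to 4 decimal places: P(Anesthesia gas delivery interrupted) ≈ 0.1788.

0.1788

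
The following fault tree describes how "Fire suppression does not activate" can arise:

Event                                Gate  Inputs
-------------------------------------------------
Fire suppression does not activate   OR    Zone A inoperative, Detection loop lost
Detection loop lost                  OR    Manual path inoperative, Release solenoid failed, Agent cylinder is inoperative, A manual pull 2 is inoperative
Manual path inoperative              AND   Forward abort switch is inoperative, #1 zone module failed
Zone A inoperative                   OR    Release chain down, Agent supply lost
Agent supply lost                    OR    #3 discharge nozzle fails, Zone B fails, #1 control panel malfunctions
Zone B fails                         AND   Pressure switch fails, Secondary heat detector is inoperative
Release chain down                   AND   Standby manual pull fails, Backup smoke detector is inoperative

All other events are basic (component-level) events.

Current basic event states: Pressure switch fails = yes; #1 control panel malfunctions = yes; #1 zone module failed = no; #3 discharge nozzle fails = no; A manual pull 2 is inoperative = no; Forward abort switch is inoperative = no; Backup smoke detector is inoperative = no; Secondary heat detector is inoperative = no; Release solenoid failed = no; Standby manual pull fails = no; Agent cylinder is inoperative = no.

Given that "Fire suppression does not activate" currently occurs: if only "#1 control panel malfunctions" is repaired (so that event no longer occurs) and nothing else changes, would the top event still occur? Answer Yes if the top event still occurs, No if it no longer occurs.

Counterfactual: set "#1 control panel malfunctions" to not occurred.
Release chain down [AND]: Standby manual pull fails=not, Backup smoke detector is inoperative=not → not all inputs occur → does not occur.
Zone B fails [AND]: Pressure switch fails=occurs, Secondary heat detector is inoperative=not → not all inputs occur → does not occur.
Agent supply lost [OR]: #3 discharge nozzle fails=not, Zone B fails=not, #1 control panel malfunctions=not → no input occurs → does not occur.
Zone A inoperative [OR]: Release chain down=not, Agent supply lost=not → no input occurs → does not occur.
Manual path inoperative [AND]: Forward abort switch is inoperative=not, #1 zone module failed=not → not all inputs occur → does not occur.
Detection loop lost [OR]: Manual path inoperative=not, Release solenoid failed=not, Agent cylinder is inoperative=not, A manual pull 2 is inoperative=not → no input occurs → does not occur.
Fire suppression does not activate [OR]: Zone A inoperative=not, Detection loop lost=not → no input occurs → does not occur.

No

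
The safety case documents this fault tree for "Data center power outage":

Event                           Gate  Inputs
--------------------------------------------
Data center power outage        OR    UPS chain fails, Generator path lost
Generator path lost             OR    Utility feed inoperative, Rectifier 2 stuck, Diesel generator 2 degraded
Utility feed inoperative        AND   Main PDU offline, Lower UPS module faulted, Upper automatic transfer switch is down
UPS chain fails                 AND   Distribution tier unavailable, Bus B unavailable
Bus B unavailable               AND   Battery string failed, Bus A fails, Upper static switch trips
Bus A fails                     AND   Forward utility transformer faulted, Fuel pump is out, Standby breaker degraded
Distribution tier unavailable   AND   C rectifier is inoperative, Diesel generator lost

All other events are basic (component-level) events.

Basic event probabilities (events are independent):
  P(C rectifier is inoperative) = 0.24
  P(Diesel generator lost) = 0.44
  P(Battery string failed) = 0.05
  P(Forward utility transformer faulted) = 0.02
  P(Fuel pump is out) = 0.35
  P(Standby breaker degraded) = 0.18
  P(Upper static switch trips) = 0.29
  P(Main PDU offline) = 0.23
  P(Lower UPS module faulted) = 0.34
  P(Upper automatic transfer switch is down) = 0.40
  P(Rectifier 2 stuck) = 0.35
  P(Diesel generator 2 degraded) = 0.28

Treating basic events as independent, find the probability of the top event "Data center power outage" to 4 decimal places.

P(Distribution tier unavailable) [AND] = 0.24 × 0.44 = 0.105600
P(Bus A fails) [AND] = 0.02 × 0.35 × 0.18 = 0.001260
P(Bus B unavailable) [AND] = 0.05 × 0.001260 × 0.29 = 0.000018
P(UPS chain fails) [AND] = 0.105600 × 0.000018 = 0.000002
P(Utility feed inoperative) [AND] = 0.23 × 0.34 × 0.40 = 0.031280
P(Generator path lost) [OR] = 1 − (1−0.031280) × (1−0.35) × (1−0.28) = 0.546639
P(Data center power outage) [OR] = 1 − (1−0.000002) × (1−0.546639) = 0.546640
Rounded to 4 decimal places: P(Data center power outage) ≈ 0.5466.

0.5466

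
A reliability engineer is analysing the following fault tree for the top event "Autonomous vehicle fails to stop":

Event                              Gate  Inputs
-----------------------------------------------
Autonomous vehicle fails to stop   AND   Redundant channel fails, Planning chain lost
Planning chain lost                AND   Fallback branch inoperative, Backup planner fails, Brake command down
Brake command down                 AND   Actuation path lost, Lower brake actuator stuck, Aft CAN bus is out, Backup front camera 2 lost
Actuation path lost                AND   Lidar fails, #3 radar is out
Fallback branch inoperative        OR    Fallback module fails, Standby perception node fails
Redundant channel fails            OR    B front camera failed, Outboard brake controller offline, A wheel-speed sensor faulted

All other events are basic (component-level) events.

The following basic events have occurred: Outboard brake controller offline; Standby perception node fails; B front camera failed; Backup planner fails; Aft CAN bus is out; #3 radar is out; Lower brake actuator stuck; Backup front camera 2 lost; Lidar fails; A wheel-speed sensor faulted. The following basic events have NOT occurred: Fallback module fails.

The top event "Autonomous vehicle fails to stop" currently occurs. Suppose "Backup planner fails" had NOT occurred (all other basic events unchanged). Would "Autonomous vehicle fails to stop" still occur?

Counterfactual: set "Backup planner fails" to not occurred.
Redundant channel fails [OR]: B front camera failed=occurs, Outboard brake controller offline=occurs, A wheel-speed sensor faulted=occurs → at least one input occurs → occurs.
Fallback branch inoperative [OR]: Fallback module fails=not, Standby perception node fails=occurs → at least one input occurs → occurs.
Actuation path lost [AND]: Lidar fails=occurs, #3 radar is out=occurs → all inputs occur → occurs.
Brake command down [AND]: Actuation path lost=occurs, Lower brake actuator stuck=occurs, Aft CAN bus is out=occurs, Backup front camera 2 lost=occurs → all inputs occur → occurs.
Planning chain lost [AND]: Fallback branch inoperative=occurs, Backup planner fails=not, Brake command down=occurs → not all inputs occur → does not occur.
Autonomous vehicle fails to stop [AND]: Redundant channel fails=occurs, Planning chain lost=not → not all inputs occur → does not occur.

No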